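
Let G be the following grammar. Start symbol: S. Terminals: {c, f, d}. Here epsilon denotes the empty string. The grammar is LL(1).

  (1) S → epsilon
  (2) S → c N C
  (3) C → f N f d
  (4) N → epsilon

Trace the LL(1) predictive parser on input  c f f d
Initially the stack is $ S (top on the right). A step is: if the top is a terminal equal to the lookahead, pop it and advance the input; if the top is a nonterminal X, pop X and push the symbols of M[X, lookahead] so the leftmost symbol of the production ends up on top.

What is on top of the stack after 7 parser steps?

d

step 1: stack=$ S  input=c f f d $  — expand S → c N C
step 2: stack=$ C N c  input=c f f d $  — match c
step 3: stack=$ C N  input=f f d $  — expand N → epsilon
step 4: stack=$ C  input=f f d $  — expand C → f N f d
step 5: stack=$ d f N f  input=f f d $  — match f
step 6: stack=$ d f N  input=f d $  — expand N → epsilon
step 7: stack=$ d f  input=f d $  — match f
Stack after step 7: $ d (top = d).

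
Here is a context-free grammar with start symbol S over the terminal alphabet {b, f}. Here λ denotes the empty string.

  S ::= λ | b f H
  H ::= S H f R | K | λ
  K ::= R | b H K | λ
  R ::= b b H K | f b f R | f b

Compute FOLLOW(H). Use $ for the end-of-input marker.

FIRST(S): from S::=λ we get {λ}; from S::=b f H we get {b}. So FIRST(S) = {λ, b}.
FIRST(R): from R::=b b H K we get {b}; from R::=f b f R we get {f}; from R::=f b we get {f}. So FIRST(R) = {b, f}.
FIRST(K): from K::=R we get {b, f}; from K::=b H K we get {b}; from K::=λ we get {λ}. So FIRST(K) = {λ, b, f}.
FIRST(H): from H::=S H f R we get {b, f}; from H::=K we get {λ, b, f}; from H::=λ we get {λ}. So FIRST(H) = {λ, b, f}.
FOLLOW(S) includes $ since S is the start symbol.
FOLLOW(S): in H::=S H f R, S is followed by H f R with FIRST {b, f}. Thus FOLLOW(S) = {$, b, f}.
FOLLOW(H): in S::=b f H, the suffix after H is empty, so FOLLOW(H) ⊇ FOLLOW(S) = {$, b, f}; in H::=S H f R, H is followed by f R with FIRST {f}; in K::=b H K, H is followed by K with FIRST {λ, b, f}; in K::=b H K, the suffix after H is nullable, so FOLLOW(H) ⊇ FOLLOW(K) = {$, b, f}; in R::=b b H K, H is followed by K with FIRST {λ, b, f}; in R::=b b H K, the suffix after H is nullable, so FOLLOW(H) ⊇ FOLLOW(R) = {$, b, f}. Thus FOLLOW(H) = {$, b, f}.
FOLLOW(K): in H::=K, the suffix after K is empty, so FOLLOW(K) ⊇ FOLLOW(H) = {$, b, f}; in K::=b H K, the suffix after K is empty (adds nothing new); in R::=b b H K, the suffix after K is empty, so FOLLOW(K) ⊇ FOLLOW(R) = {$, b, f}. Thus FOLLOW(K) = {$, b, f}.
FOLLOW(R): in H::=S H f R, the suffix after R is empty, so FOLLOW(R) ⊇ FOLLOW(H) = {$, b, f}; in K::=R, the suffix after R is empty, so FOLLOW(R) ⊇ FOLLOW(K) = {$, b, f}; in R::=f b f R, the suffix after R is empty (adds nothing new). Thus FOLLOW(R) = {$, b, f}.

{$, b, f}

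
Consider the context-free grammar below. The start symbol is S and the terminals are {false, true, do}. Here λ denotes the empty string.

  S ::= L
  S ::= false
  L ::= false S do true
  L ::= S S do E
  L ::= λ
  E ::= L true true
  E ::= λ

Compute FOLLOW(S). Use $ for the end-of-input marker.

FIRST(S): from S::=L we get {λ, do, false}; from S::=false we get {false}. So FIRST(S) = {λ, do, false}.
FIRST(L): from L::=false S do true we get {false}; from L::=S S do E we get {do, false}; from L::=λ we get {λ}. So FIRST(L) = {λ, do, false}.
FIRST(E): from E::=L true true we get {do, false, true}; from E::=λ we get {λ}. So FIRST(E) = {λ, do, false, true}.
FOLLOW(S) includes $ since S is the start symbol.
FOLLOW(S): in L::=false S do true, S is followed by do true with FIRST {do}; in L::=S S do E (occurrence 1), S is followed by S do E with FIRST {do, false}; in L::=S S do E (occurrence 2), S is followed by do E with FIRST {do}. Thus FOLLOW(S) = {$, do, false}.
FOLLOW(L): in S::=L, the suffix after L is empty, so FOLLOW(L) ⊇ FOLLOW(S) = {$, do, false}; in E::=L true true, L is followed by true true with FIRST {true}. Thus FOLLOW(L) = {$, do, false, true}.
FOLLOW(E): in L::=S S do E, the suffix after E is empty, so FOLLOW(E) ⊇ FOLLOW(L) = {$, do, false, true}. Thus FOLLOW(E) = {$, do, false, true}.

{$, do, false}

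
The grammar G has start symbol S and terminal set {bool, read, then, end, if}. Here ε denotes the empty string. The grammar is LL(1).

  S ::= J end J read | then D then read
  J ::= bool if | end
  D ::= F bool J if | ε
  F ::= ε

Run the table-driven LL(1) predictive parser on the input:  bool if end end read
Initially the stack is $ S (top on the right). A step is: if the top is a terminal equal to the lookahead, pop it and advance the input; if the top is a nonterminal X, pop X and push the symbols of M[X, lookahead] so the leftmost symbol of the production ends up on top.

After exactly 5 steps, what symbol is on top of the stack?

J

step 1: stack=$ S  input=bool if end end read $  — expand S ::= J end J read
step 2: stack=$ read J end J  input=bool if end end read $  — expand J ::= bool if
step 3: stack=$ read J end if bool  input=bool if end end read $  — match bool
step 4: stack=$ read J end if  input=if end end read $  — match if
step 5: stack=$ read J end  input=end end read $  — match end
Stack after step 5: $ read J (top = J).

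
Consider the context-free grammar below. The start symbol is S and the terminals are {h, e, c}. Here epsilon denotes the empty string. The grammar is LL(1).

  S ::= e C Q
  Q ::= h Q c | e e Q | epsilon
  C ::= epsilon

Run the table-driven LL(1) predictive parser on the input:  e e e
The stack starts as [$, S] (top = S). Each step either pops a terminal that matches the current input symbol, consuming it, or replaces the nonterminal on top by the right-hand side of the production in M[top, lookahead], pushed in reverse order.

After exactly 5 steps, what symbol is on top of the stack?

     Stack    Input    Action
  1  $ S      e e e $  expand S ::= e C Q
  2  $ Q C e  e e e $  match e
  3  $ Q C    e e $    expand C ::= epsilon
  4  $ Q      e e $    expand Q ::= e e Q
  5  $ Q e e  e e $    match e
Stack after step 5: $ Q e (top = e).

e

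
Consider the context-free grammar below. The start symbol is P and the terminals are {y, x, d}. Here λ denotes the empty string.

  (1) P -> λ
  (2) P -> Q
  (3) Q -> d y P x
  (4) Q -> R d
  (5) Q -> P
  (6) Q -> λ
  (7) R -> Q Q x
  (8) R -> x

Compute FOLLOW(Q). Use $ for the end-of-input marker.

FIRST(P) = {λ, d, x}  (via Q)
FIRST(Q) = {λ, d, x}  (via R d, P)
FIRST(R) = {d, x}  (via Q Q x)
FOLLOW(P) includes $ since P is the start symbol.
FOLLOW(R): in Q->R d, R is followed by d with FIRST {d}. Thus FOLLOW(R) = {d}.
FOLLOW(P): in Q->d y P x, P is followed by x with FIRST {x}; in Q->P, the suffix after P is empty, so FOLLOW(P) ⊇ FOLLOW(Q) = {$, d, x}. Thus FOLLOW(P) = {$, d, x}.
FOLLOW(Q): in P->Q, the suffix after Q is empty, so FOLLOW(Q) ⊇ FOLLOW(P) = {$, d, x}; in R->Q Q x (occurrence 1), Q is followed by Q x with FIRST {d, x}; in R->Q Q x (occurrence 2), Q is followed by x with FIRST {x}. Thus FOLLOW(Q) = {$, d, x}.

{$, d, x}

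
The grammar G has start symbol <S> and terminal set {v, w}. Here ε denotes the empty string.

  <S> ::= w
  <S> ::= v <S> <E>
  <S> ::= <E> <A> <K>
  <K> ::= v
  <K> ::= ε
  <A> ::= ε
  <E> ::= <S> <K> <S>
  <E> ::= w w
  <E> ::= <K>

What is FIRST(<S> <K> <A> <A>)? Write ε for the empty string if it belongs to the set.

FIRST(<K>): from <K>::=v we get {v}; from <K>::=ε we get {ε}. So FIRST(<K>) = {ε, v}.
FIRST(<A>): from <A>::=ε we get {ε}. So FIRST(<A>) = {ε}.
FIRST(<S>): from <S>::=w we get {w}; from <S>::=v <S> <E> we get {v}; from <S>::=<E> <A> <K> we get {ε, v, w}. So FIRST(<S>) = {ε, v, w}.
FIRST(<E>): from <E>::=<S> <K> <S> we get {ε, v, w}; from <E>::=w w we get {w}; from <E>::=<K> we get {ε, v}. So FIRST(<E>) = {ε, v, w}.
FIRST(<S> <K> <A> <A>): take FIRST of each symbol in turn, carrying on past any symbol whose FIRST contains ε; result {ε, v, w}.

{ε, v, w}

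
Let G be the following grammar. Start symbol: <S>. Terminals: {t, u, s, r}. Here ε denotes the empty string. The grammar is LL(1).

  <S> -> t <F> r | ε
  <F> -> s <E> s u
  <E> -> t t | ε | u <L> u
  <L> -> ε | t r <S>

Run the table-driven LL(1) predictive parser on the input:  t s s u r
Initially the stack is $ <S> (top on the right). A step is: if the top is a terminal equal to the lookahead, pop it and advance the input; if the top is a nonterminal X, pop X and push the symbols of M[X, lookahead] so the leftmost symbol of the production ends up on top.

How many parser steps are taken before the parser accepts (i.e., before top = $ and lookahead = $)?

     Stack          Input        Action
  1  $ <S>          t s s u r $  expand <S> -> t <F> r
  2  $ r <F> t      t s s u r $  match t
  3  $ r <F>        s s u r $    expand <F> -> s <E> s u
  4  $ r u s <E> s  s s u r $    match s
  5  $ r u s <E>    s u r $      expand <E> -> ε
  6  $ r u s        s u r $      match s
  7  $ r u          u r $        match u
  8  $ r            r $          match r
Accept reached after 8 steps.

8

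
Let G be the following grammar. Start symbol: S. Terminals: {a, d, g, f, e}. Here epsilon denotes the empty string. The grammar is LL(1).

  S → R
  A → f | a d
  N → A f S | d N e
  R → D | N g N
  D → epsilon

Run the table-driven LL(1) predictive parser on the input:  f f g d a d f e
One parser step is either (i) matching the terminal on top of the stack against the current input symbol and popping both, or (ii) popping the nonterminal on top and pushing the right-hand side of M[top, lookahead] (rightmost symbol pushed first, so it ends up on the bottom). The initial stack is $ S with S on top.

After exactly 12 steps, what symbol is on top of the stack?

      Stack        Input              Action
   1  $ S          f f g d a d f e $  expand S → R
   2  $ R          f f g d a d f e $  expand R → N g N
   3  $ N g N      f f g d a d f e $  expand N → A f S
   4  $ N g S f A  f f g d a d f e $  expand A → f
   5  $ N g S f f  f f g d a d f e $  match f
   6  $ N g S f    f g d a d f e $    match f
   7  $ N g S      g d a d f e $      expand S → R
   8  $ N g R      g d a d f e $      expand R → D
   9  $ N g D      g d a d f e $      expand D → epsilon
  10  $ N g        g d a d f e $      match g
  11  $ N          d a d f e $        expand N → d N e
  12  $ e N d      d a d f e $        match d
Stack after step 12: $ e N (top = N).

N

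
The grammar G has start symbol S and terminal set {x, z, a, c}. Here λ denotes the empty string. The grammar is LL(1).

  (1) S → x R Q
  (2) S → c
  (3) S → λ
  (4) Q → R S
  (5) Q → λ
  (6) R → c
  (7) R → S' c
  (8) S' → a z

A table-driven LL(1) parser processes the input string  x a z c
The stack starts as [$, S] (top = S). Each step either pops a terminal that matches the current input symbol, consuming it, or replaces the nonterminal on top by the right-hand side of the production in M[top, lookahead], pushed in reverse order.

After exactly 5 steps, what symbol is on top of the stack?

z

step 1: stack=$ S  input=x a z c $  — expand S → x R Q
step 2: stack=$ Q R x  input=x a z c $  — match x
step 3: stack=$ Q R  input=a z c $  — expand R → S' c
step 4: stack=$ Q c S'  input=a z c $  — expand S' → a z
step 5: stack=$ Q c z a  input=a z c $  — match a
Stack after step 5: $ Q c z (top = z).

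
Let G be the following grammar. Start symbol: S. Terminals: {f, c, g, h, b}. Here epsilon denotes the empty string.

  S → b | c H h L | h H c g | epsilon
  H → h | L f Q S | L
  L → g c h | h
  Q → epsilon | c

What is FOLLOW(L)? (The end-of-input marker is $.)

{$, c, f, h}

FIRST(S) = {epsilon, b, c, h}
FIRST(L) = {g, h}
FIRST(Q) = {epsilon, c}
FIRST(H) = {g, h}  (via L f Q S, L)
FOLLOW(S) includes $ since S is the start symbol.
FOLLOW(H): in S→c H h L, H is followed by h L with FIRST {h}; in S→h H c g, H is followed by c g with FIRST {c}. Thus FOLLOW(H) = {c, h}.
FOLLOW(S): in H→L f Q S, the suffix after S is empty, so FOLLOW(S) ⊇ FOLLOW(H) = {c, h}. Thus FOLLOW(S) = {$, c, h}.
FOLLOW(L): in S→c H h L, the suffix after L is empty, so FOLLOW(L) ⊇ FOLLOW(S) = {$, c, h}; in H→L f Q S, L is followed by f Q S with FIRST {f}; in H→L, the suffix after L is empty, so FOLLOW(L) ⊇ FOLLOW(H) = {c, h}. Thus FOLLOW(L) = {$, c, f, h}.
FOLLOW(Q): in H→L f Q S, Q is followed by S with FIRST {epsilon, b, c, h}; in H→L f Q S, the suffix after Q is nullable, so FOLLOW(Q) ⊇ FOLLOW(H) = {c, h}. Thus FOLLOW(Q) = {b, c, h}.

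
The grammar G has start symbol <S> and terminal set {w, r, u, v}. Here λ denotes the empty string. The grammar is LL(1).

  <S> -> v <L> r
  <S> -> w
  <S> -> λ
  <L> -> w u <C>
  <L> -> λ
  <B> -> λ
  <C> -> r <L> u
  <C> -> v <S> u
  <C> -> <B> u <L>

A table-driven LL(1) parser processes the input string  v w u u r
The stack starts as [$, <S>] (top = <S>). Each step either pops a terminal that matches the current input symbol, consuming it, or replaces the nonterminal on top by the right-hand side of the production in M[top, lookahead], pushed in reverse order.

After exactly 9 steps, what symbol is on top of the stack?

step 1: stack=$ <S>  input=v w u u r $  — expand <S> -> v <L> r
step 2: stack=$ r <L> v  input=v w u u r $  — match v
step 3: stack=$ r <L>  input=w u u r $  — expand <L> -> w u <C>
step 4: stack=$ r <C> u w  input=w u u r $  — match w
step 5: stack=$ r <C> u  input=u u r $  — match u
step 6: stack=$ r <C>  input=u r $  — expand <C> -> <B> u <L>
step 7: stack=$ r <L> u <B>  input=u r $  — expand <B> -> λ
step 8: stack=$ r <L> u  input=u r $  — match u
step 9: stack=$ r <L>  input=r $  — expand <L> -> λ
Stack after step 9: $ r (top = r).

r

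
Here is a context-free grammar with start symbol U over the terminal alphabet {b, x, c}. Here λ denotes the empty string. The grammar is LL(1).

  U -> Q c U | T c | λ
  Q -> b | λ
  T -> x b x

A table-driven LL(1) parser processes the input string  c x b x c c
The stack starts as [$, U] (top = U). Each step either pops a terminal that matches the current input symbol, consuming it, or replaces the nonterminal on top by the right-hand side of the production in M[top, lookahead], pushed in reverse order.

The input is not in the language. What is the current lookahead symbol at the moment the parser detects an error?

      Stack      Input          Action
   1  $ U        c x b x c c $  expand U -> Q c U
   2  $ U c Q    c x b x c c $  expand Q -> λ
   3  $ U c      c x b x c c $  match c
   4  $ U        x b x c c $    expand U -> T c
   5  $ c T      x b x c c $    expand T -> x b x
   6  $ c x b x  x b x c c $    match x
   7  $ c x b    b x c c $      match b
   8  $ c x      x c c $        match x
   9  $ c        c c $          match c
  10  $          c $            error: stack empty but input remains

c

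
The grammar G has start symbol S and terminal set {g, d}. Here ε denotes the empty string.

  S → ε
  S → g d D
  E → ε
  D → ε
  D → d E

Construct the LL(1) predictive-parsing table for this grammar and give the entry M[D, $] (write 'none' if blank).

D → ε

FIRST(S): from S→ε we get {ε}; from S→g d D we get {g}. So FIRST(S) = {ε, g}.
FIRST(E): from E→ε we get {ε}. So FIRST(E) = {ε}.
FIRST(D): from D→ε we get {ε}; from D→d E we get {d}. So FIRST(D) = {ε, d}.
FOLLOW(S) includes $ since S is the start symbol.
FOLLOW(S): S appears on no right-hand side. Thus FOLLOW(S) = {$}.
FOLLOW(D): in S→g d D, the suffix after D is empty, so FOLLOW(D) ⊇ FOLLOW(S) = {$}. Thus FOLLOW(D) = {$}.
For D → ε: FIRST(ε) = {ε}, so it goes in M[D, t] for t ∈ {}; since ε ∈ FIRST, also for every t ∈ FOLLOW(D) = {$}.
For D → d E: FIRST(d E) = {d}, so it goes in M[D, t] for t ∈ {d}.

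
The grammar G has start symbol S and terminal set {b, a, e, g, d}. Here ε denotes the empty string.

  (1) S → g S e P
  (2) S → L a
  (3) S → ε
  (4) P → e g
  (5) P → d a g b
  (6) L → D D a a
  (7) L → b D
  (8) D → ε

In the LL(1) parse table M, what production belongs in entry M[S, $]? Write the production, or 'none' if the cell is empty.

FIRST(P) = {d, e}
FIRST(D) = {ε}
FIRST(L) = {a, b}  (via D D a a)
FIRST(S) = {ε, a, b, g}  (via L a)
FOLLOW(S) includes $ since S is the start symbol.
FOLLOW(S): in S→g S e P, S is followed by e P with FIRST {e}. Thus FOLLOW(S) = {$, e}.
For S → g S e P: FIRST(g S e P) = {g}, so it goes in M[S, t] for t ∈ {g}.
For S → L a: FIRST(L a) = {a, b}, so it goes in M[S, t] for t ∈ {a, b}.
For S → ε: FIRST(ε) = {ε}, so it goes in M[S, t] for t ∈ {}; since ε ∈ FIRST, also for every t ∈ FOLLOW(S) = {$, e}.

S → ε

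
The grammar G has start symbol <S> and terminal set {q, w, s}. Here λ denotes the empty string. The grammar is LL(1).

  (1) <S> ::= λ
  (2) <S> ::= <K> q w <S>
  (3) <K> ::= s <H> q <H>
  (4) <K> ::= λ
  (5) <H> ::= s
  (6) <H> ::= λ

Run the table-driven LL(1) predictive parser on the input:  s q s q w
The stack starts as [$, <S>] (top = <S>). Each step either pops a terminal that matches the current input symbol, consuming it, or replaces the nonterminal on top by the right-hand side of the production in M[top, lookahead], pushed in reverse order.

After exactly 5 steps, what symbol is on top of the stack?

<H>

     Stack                  Input        Action
  1  $ <S>                  s q s q w $  expand <S> ::= <K> q w <S>
  2  $ <S> w q <K>          s q s q w $  expand <K> ::= s <H> q <H>
  3  $ <S> w q <H> q <H> s  s q s q w $  match s
  4  $ <S> w q <H> q <H>    q s q w $    expand <H> ::= λ
  5  $ <S> w q <H> q        q s q w $    match q
Stack after step 5: $ <S> w q <H> (top = <H>).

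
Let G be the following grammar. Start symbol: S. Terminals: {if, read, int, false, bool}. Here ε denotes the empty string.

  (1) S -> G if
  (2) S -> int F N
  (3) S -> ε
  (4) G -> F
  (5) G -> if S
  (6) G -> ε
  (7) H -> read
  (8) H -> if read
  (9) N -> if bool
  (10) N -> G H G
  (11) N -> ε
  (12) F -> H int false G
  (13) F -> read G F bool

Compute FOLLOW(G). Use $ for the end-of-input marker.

{$, bool, if, read}

FIRST(H) = {if, read}
FIRST(F) = {if, read}  (via H int false G)
FIRST(G) = {ε, if, read}  (via F)
FIRST(S) = {ε, if, int, read}  (via G if)
FIRST(N) = {ε, if, read}  (via G H G)
FOLLOW(S) includes $ since S is the start symbol.
FOLLOW(S): in G->if S, the suffix after S is empty, so FOLLOW(S) ⊇ FOLLOW(G) = {$, bool, if, read}. Thus FOLLOW(S) = {$, bool, if, read}.
FOLLOW(N): in S->int F N, the suffix after N is empty, so FOLLOW(N) ⊇ FOLLOW(S) = {$, bool, if, read}. Thus FOLLOW(N) = {$, bool, if, read}.
FOLLOW(H): in N->G H G, H is followed by G with FIRST {ε, if, read}; in N->G H G, the suffix after H is nullable, so FOLLOW(H) ⊇ FOLLOW(N) = {$, bool, if, read}; in F->H int false G, H is followed by int false G with FIRST {int}. Thus FOLLOW(H) = {$, bool, if, int, read}.
FOLLOW(G): in S->G if, G is followed by if with FIRST {if}; in N->G H G (occurrence 1), G is followed by H G with FIRST {if, read}; in N->G H G (occurrence 2), the suffix after G is empty, so FOLLOW(G) ⊇ FOLLOW(N) = {$, bool, if, read}; in F->H int false G, the suffix after G is empty, so FOLLOW(G) ⊇ FOLLOW(F) = {$, bool, if, read}; in F->read G F bool, G is followed by F bool with FIRST {if, read}. Thus FOLLOW(G) = {$, bool, if, read}.
FOLLOW(F): in S->int F N, F is followed by N with FIRST {ε, if, read}; in S->int F N, the suffix after F is nullable, so FOLLOW(F) ⊇ FOLLOW(S) = {$, bool, if, read}; in G->F, the suffix after F is empty, so FOLLOW(F) ⊇ FOLLOW(G) = {$, bool, if, read}; in F->read G F bool, F is followed by bool with FIRST {bool}. Thus FOLLOW(F) = {$, bool, if, read}.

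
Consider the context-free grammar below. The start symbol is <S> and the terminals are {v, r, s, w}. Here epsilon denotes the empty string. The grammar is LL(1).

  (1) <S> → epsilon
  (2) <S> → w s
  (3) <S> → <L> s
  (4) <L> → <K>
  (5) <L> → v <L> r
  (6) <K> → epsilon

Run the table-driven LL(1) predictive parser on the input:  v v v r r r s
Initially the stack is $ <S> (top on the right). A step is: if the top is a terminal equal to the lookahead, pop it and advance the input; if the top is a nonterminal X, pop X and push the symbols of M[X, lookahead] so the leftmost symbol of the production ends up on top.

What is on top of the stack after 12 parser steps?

s

      Stack            Input            Action
   1  $ <S>            v v v r r r s $  expand <S> → <L> s
   2  $ s <L>          v v v r r r s $  expand <L> → v <L> r
   3  $ s r <L> v      v v v r r r s $  match v
   4  $ s r <L>        v v r r r s $    expand <L> → v <L> r
   5  $ s r r <L> v    v v r r r s $    match v
   6  $ s r r <L>      v r r r s $      expand <L> → v <L> r
   7  $ s r r r <L> v  v r r r s $      match v
   8  $ s r r r <L>    r r r s $        expand <L> → <K>
   9  $ s r r r <K>    r r r s $        expand <K> → epsilon
  10  $ s r r r        r r r s $        match r
  11  $ s r r          r r s $          match r
  12  $ s r            r s $            match r
Stack after step 12: $ s (top = s).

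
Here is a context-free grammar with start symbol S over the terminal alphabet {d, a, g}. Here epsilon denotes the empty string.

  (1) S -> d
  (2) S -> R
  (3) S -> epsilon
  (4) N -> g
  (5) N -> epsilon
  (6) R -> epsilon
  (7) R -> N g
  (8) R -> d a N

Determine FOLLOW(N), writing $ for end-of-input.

FIRST(N) = {epsilon, g}
FIRST(R) = {epsilon, d, g}  (via N g)
FIRST(S) = {epsilon, d, g}  (via R)
FOLLOW(S) includes $ since S is the start symbol.
FOLLOW(S): S appears on no right-hand side. Thus FOLLOW(S) = {$}.
FOLLOW(R): in S->R, the suffix after R is empty, so FOLLOW(R) ⊇ FOLLOW(S) = {$}. Thus FOLLOW(R) = {$}.
FOLLOW(N): in R->N g, N is followed by g with FIRST {g}; in R->d a N, the suffix after N is empty, so FOLLOW(N) ⊇ FOLLOW(R) = {$}. Thus FOLLOW(N) = {$, g}.

{$, g}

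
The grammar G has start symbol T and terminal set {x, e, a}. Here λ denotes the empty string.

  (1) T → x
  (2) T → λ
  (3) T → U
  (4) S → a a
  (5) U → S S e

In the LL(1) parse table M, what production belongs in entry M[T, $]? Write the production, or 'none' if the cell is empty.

FIRST(S): from S→a a we get {a}. So FIRST(S) = {a}.
FIRST(U): from U→S S e we get {a}. So FIRST(U) = {a}.
FIRST(T): from T→x we get {x}; from T→λ we get {λ}; from T→U we get {a}. So FIRST(T) = {λ, a, x}.
FOLLOW(T) includes $ since T is the start symbol.
FOLLOW(T): T appears on no right-hand side. Thus FOLLOW(T) = {$}.
For T → x: FIRST(x) = {x}, so it goes in M[T, t] for t ∈ {x}.
For T → λ: FIRST(λ) = {λ}, so it goes in M[T, t] for t ∈ {}; since λ ∈ FIRST, also for every t ∈ FOLLOW(T) = {$}.
For T → U: FIRST(U) = {a}, so it goes in M[T, t] for t ∈ {a}.

T → λ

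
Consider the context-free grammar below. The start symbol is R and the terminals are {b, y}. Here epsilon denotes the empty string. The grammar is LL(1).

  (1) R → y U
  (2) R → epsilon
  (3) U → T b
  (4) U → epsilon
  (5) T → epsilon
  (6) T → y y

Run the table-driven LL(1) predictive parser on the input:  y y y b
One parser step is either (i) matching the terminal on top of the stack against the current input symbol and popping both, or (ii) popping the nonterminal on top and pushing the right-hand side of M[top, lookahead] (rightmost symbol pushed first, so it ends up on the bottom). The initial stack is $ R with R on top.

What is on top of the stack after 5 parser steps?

     Stack    Input      Action
  1  $ R      y y y b $  expand R → y U
  2  $ U y    y y y b $  match y
  3  $ U      y y b $    expand U → T b
  4  $ b T    y y b $    expand T → y y
  5  $ b y y  y y b $    match y
Stack after step 5: $ b y (top = y).

y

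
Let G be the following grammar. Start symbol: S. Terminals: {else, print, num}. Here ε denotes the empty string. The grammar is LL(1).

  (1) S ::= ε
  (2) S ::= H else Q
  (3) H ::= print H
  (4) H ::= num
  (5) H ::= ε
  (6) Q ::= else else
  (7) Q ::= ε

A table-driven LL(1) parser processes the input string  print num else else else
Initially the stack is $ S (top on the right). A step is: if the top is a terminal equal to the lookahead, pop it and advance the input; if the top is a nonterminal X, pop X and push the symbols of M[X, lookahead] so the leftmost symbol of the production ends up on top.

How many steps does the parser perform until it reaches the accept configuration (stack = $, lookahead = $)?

9

step 1: stack=$ S  input=print num else else else $  — expand S ::= H else Q
step 2: stack=$ Q else H  input=print num else else else $  — expand H ::= print H
step 3: stack=$ Q else H print  input=print num else else else $  — match print
step 4: stack=$ Q else H  input=num else else else $  — expand H ::= num
step 5: stack=$ Q else num  input=num else else else $  — match num
step 6: stack=$ Q else  input=else else else $  — match else
step 7: stack=$ Q  input=else else $  — expand Q ::= else else
step 8: stack=$ else else  input=else else $  — match else
step 9: stack=$ else  input=else $  — match else
Accept reached after 9 steps.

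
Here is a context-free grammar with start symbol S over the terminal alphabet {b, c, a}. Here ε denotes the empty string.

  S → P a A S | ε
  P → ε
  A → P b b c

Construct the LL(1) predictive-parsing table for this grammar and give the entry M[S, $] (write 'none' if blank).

FIRST(P) = {ε}
FIRST(S) = {ε, a}  (via P a A S)
FIRST(A) = {b}  (via P b b c)
FOLLOW(S) includes $ since S is the start symbol.
FOLLOW(S): in S→P a A S, the suffix after S is empty (adds nothing new). Thus FOLLOW(S) = {$}.
For S → P a A S: FIRST(P a A S) = {a}, so it goes in M[S, t] for t ∈ {a}.
For S → ε: FIRST(ε) = {ε}, so it goes in M[S, t] for t ∈ {}; since ε ∈ FIRST, also for every t ∈ FOLLOW(S) = {$}.

S → ε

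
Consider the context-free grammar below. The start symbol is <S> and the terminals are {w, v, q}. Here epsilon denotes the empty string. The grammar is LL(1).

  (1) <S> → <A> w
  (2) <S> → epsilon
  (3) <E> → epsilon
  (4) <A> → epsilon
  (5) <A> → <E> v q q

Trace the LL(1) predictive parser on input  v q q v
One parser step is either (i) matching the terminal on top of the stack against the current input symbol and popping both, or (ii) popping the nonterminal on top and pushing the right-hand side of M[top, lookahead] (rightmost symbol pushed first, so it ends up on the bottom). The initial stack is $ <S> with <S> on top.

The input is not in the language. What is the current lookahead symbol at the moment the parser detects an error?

v

step 1: stack=$ <S>  input=v q q v $  — expand <S> → <A> w
step 2: stack=$ w <A>  input=v q q v $  — expand <A> → <E> v q q
step 3: stack=$ w q q v <E>  input=v q q v $  — expand <E> → epsilon
step 4: stack=$ w q q v  input=v q q v $  — match v
step 5: stack=$ w q q  input=q q v $  — match q
step 6: stack=$ w q  input=q v $  — match q
step 7: stack=$ w  input=v $  — error: top is terminal w but lookahead is v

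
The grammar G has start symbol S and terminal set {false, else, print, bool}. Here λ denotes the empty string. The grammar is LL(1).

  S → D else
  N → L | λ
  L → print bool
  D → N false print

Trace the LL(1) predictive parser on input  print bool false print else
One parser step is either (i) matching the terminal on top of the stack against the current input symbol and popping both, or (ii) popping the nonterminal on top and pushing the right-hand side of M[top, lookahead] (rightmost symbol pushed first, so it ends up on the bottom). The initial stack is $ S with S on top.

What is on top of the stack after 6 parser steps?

false

step 1: stack=$ S  input=print bool false print else $  — expand S → D else
step 2: stack=$ else D  input=print bool false print else $  — expand D → N false print
step 3: stack=$ else print false N  input=print bool false print else $  — expand N → L
step 4: stack=$ else print false L  input=print bool false print else $  — expand L → print bool
step 5: stack=$ else print false bool print  input=print bool false print else $  — match print
step 6: stack=$ else print false bool  input=bool false print else $  — match bool
Stack after step 6: $ else print false (top = false).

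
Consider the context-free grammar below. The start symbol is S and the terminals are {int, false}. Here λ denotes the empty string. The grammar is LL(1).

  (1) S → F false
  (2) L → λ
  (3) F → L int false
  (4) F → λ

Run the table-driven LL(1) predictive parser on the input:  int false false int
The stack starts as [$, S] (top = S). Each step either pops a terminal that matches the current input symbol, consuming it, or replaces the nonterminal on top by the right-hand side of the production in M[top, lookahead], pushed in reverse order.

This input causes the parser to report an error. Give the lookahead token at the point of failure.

     Stack                Input                  Action
  1  $ S                  int false false int $  expand S → F false
  2  $ false F            int false false int $  expand F → L int false
  3  $ false false int L  int false false int $  expand L → λ
  4  $ false false int    int false false int $  match int
  5  $ false false        false false int $      match false
  6  $ false              false int $            match false
  7  $                    int $                  error: stack empty but input remains

int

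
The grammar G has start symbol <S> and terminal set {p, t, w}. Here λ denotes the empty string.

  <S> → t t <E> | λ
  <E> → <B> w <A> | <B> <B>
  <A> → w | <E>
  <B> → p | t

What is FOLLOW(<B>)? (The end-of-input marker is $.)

FIRST(<S>): from <S>→t t <E> we get {t}; from <S>→λ we get {λ}. So FIRST(<S>) = {λ, t}.
FIRST(<B>): from <B>→p we get {p}; from <B>→t we get {t}. So FIRST(<B>) = {p, t}.
FIRST(<E>): from <E>→<B> w <A> we get {p, t}; from <E>→<B> <B> we get {p, t}. So FIRST(<E>) = {p, t}.
FIRST(<A>): from <A>→w we get {w}; from <A>→<E> we get {p, t}. So FIRST(<A>) = {p, t, w}.
FOLLOW(<S>) includes $ since <S> is the start symbol.
FOLLOW(<S>): <S> appears on no right-hand side. Thus FOLLOW(<S>) = {$}.
FOLLOW(<E>): in <S>→t t <E>, the suffix after <E> is empty, so FOLLOW(<E>) ⊇ FOLLOW(<S>) = {$}; in <A>→<E>, the suffix after <E> is empty, so FOLLOW(<E>) ⊇ FOLLOW(<A>) = {$}. Thus FOLLOW(<E>) = {$}.
FOLLOW(<A>): in <E>→<B> w <A>, the suffix after <A> is empty, so FOLLOW(<A>) ⊇ FOLLOW(<E>) = {$}. Thus FOLLOW(<A>) = {$}.
FOLLOW(<B>): in <E>→<B> w <A>, <B> is followed by w <A> with FIRST {w}; in <E>→<B> <B> (occurrence 1), <B> is followed by <B> with FIRST {p, t}; in <E>→<B> <B> (occurrence 2), the suffix after <B> is empty, so FOLLOW(<B>) ⊇ FOLLOW(<E>) = {$}. Thus FOLLOW(<B>) = {$, p, t, w}.

{$, p, t, w}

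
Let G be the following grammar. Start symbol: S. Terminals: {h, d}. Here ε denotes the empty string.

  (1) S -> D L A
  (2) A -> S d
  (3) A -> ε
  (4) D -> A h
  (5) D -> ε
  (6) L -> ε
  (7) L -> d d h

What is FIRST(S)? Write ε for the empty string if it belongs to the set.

FIRST(L) = {ε, d}
FIRST(S) = {ε, d, h}  (via D L A)
FIRST(A) = {ε, d, h}  (via S d)
FIRST(D) = {ε, d, h}  (via A h)

{ε, d, h}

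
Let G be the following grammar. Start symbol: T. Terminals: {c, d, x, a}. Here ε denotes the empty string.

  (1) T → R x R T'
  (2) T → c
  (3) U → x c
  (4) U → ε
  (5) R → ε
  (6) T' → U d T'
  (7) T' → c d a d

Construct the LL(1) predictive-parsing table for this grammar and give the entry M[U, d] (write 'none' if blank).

U → ε

FIRST(U) = {ε, x}
FIRST(R) = {ε}
FIRST(T) = {c, x}  (via R x R T')
FIRST(T') = {c, d, x}  (via U d T')
FOLLOW(T) includes $ since T is the start symbol.
FOLLOW(U): in T'→U d T', U is followed by d T' with FIRST {d}. Thus FOLLOW(U) = {d}.
For U → x c: FIRST(x c) = {x}, so it goes in M[U, t] for t ∈ {x}.
For U → ε: FIRST(ε) = {ε}, so it goes in M[U, t] for t ∈ {}; since ε ∈ FIRST, also for every t ∈ FOLLOW(U) = {d}.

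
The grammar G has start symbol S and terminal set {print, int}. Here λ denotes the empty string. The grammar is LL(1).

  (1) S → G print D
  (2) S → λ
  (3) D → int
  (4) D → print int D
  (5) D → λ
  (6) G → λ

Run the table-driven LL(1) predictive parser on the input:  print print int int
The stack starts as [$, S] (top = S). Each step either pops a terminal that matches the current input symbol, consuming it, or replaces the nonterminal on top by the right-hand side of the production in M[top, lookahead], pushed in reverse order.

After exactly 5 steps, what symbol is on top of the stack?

int

step 1: stack=$ S  input=print print int int $  — expand S → G print D
step 2: stack=$ D print G  input=print print int int $  — expand G → λ
step 3: stack=$ D print  input=print print int int $  — match print
step 4: stack=$ D  input=print int int $  — expand D → print int D
step 5: stack=$ D int print  input=print int int $  — match print
Stack after step 5: $ D int (top = int).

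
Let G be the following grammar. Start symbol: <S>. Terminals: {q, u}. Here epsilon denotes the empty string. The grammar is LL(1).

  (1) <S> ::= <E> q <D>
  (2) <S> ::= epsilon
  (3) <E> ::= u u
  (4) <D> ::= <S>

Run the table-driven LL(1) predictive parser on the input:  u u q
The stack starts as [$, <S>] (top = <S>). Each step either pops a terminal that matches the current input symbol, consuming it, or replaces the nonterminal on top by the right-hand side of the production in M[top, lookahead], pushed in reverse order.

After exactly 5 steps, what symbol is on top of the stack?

step 1: stack=$ <S>  input=u u q $  — expand <S> ::= <E> q <D>
step 2: stack=$ <D> q <E>  input=u u q $  — expand <E> ::= u u
step 3: stack=$ <D> q u u  input=u u q $  — match u
step 4: stack=$ <D> q u  input=u q $  — match u
step 5: stack=$ <D> q  input=q $  — match q
Stack after step 5: $ <D> (top = <D>).

<D>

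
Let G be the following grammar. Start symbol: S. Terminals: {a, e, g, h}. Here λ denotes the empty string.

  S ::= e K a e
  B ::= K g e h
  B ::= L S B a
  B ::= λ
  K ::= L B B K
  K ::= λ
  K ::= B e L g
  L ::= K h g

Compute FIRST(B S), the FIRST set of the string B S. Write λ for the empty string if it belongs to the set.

{e, g, h}

FIRST(S): from S::=e K a e we get {e}. So FIRST(S) = {e}.
FIRST(B): from B::=K g e h we get {e, g, h}; from B::=L S B a we get {e, g, h}; from B::=λ we get {λ}. So FIRST(B) = {λ, e, g, h}.
FIRST(K): from K::=L B B K we get {e, g, h}; from K::=λ we get {λ}; from K::=B e L g we get {e, g, h}. So FIRST(K) = {λ, e, g, h}.
FIRST(L): from L::=K h g we get {e, g, h}. So FIRST(L) = {e, g, h}.
FIRST(B S): take FIRST of each symbol in turn, carrying on past any symbol whose FIRST contains λ; result {e, g, h}.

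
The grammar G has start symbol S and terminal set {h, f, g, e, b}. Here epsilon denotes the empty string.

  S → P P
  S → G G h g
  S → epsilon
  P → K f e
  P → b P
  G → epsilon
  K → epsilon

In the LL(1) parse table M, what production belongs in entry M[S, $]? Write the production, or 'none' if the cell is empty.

S → epsilon

FIRST(G): from G→epsilon we get {epsilon}. So FIRST(G) = {epsilon}.
FIRST(K): from K→epsilon we get {epsilon}. So FIRST(K) = {epsilon}.
FIRST(P): from P→K f e we get {f}; from P→b P we get {b}. So FIRST(P) = {b, f}.
FIRST(S): from S→P P we get {b, f}; from S→G G h g we get {h}; from S→epsilon we get {epsilon}. So FIRST(S) = {epsilon, b, f, h}.
FOLLOW(S) includes $ since S is the start symbol.
FOLLOW(S): S appears on no right-hand side. Thus FOLLOW(S) = {$}.
For S → P P: FIRST(P P) = {b, f}, so it goes in M[S, t] for t ∈ {b, f}.
For S → G G h g: FIRST(G G h g) = {h}, so it goes in M[S, t] for t ∈ {h}.
For S → epsilon: FIRST(epsilon) = {epsilon}, so it goes in M[S, t] for t ∈ {}; since epsilon ∈ FIRST, also for every t ∈ FOLLOW(S) = {$}.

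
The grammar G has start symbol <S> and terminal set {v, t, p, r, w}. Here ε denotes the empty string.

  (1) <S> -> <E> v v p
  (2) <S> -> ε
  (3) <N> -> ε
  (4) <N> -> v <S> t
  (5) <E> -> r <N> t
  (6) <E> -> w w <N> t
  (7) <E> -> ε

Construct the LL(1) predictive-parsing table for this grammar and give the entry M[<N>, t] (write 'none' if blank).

FIRST(<N>): from <N>->ε we get {ε}; from <N>->v <S> t we get {v}. So FIRST(<N>) = {ε, v}.
FIRST(<E>): from <E>->r <N> t we get {r}; from <E>->w w <N> t we get {w}; from <E>->ε we get {ε}. So FIRST(<E>) = {ε, r, w}.
FIRST(<S>): from <S>-><E> v v p we get {r, v, w}; from <S>->ε we get {ε}. So FIRST(<S>) = {ε, r, v, w}.
FOLLOW(<S>) includes $ since <S> is the start symbol.
FOLLOW(<N>): in <E>->r <N> t, <N> is followed by t with FIRST {t}; in <E>->w w <N> t, <N> is followed by t with FIRST {t}. Thus FOLLOW(<N>) = {t}.
For <N> -> ε: FIRST(ε) = {ε}, so it goes in M[<N>, t] for t ∈ {}; since ε ∈ FIRST, also for every t ∈ FOLLOW(<N>) = {t}.
For <N> -> v <S> t: FIRST(v <S> t) = {v}, so it goes in M[<N>, t] for t ∈ {v}.

<N> -> ε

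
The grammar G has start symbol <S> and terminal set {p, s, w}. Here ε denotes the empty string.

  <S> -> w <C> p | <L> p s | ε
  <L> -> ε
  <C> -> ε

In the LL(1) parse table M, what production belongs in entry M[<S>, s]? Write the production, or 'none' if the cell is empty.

none

FIRST(<L>): from <L>->ε we get {ε}. So FIRST(<L>) = {ε}.
FIRST(<C>): from <C>->ε we get {ε}. So FIRST(<C>) = {ε}.
FIRST(<S>): from <S>->w <C> p we get {w}; from <S>-><L> p s we get {p}; from <S>->ε we get {ε}. So FIRST(<S>) = {ε, p, w}.
FOLLOW(<S>) includes $ since <S> is the start symbol.
FOLLOW(<S>): <S> appears on no right-hand side. Thus FOLLOW(<S>) = {$}.
For <S> -> w <C> p: FIRST(w <C> p) = {w}, so it goes in M[<S>, t] for t ∈ {w}.
For <S> -> <L> p s: FIRST(<L> p s) = {p}, so it goes in M[<S>, t] for t ∈ {p}.
For <S> -> ε: FIRST(ε) = {ε}, so it goes in M[<S>, t] for t ∈ {}; since ε ∈ FIRST, also for every t ∈ FOLLOW(<S>) = {$}.
None of these place a production in M[<S>, s].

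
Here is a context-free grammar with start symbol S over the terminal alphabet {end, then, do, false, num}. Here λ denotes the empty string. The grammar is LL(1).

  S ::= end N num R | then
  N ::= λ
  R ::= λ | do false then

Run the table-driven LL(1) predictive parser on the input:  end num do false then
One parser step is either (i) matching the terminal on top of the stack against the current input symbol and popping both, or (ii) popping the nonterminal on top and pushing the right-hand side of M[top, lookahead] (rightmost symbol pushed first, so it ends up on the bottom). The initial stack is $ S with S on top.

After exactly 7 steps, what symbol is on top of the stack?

then

     Stack            Input                    Action
  1  $ S              end num do false then $  expand S ::= end N num R
  2  $ R num N end    end num do false then $  match end
  3  $ R num N        num do false then $      expand N ::= λ
  4  $ R num          num do false then $      match num
  5  $ R              do false then $          expand R ::= do false then
  6  $ then false do  do false then $          match do
  7  $ then false     false then $             match false
Stack after step 7: $ then (top = then).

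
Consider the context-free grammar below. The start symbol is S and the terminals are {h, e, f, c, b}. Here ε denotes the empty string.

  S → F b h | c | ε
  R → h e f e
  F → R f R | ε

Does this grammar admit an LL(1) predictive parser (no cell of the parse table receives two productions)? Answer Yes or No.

Yes

FIRST(S) = {ε, b, c, h}
FIRST(R) = {h}
FIRST(F) = {ε, h}
FOLLOW(S) = {$}
FOLLOW(R) = {b, f}
FOLLOW(F) = {b}
Each cell of M receives at most one production.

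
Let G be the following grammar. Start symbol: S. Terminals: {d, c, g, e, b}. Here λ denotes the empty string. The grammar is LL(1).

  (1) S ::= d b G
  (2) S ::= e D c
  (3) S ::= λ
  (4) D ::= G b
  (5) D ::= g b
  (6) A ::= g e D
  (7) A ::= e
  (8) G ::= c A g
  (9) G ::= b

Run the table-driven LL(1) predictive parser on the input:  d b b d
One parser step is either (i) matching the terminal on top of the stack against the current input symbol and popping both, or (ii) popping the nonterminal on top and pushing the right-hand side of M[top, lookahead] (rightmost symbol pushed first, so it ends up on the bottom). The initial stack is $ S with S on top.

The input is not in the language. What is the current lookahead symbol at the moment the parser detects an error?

d

     Stack    Input      Action
  1  $ S      d b b d $  expand S ::= d b G
  2  $ G b d  d b b d $  match d
  3  $ G b    b b d $    match b
  4  $ G      b d $      expand G ::= b
  5  $ b      b d $      match b
  6  $        d $        error: stack empty but input remains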